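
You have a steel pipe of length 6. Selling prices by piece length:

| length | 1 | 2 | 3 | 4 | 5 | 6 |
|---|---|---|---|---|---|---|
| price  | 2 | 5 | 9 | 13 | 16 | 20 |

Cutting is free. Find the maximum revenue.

20

Let best[k] be the best obtainable value from length k. For each k, try every first piece i and keep the best of price[i] + best[k−i].
best[1] = 2
best[2] = 5
best[3] = 9
best[4] = 13
best[5] = 16
best[6] = 20
Best is to sell the whole 6-meter piece uncut for $20.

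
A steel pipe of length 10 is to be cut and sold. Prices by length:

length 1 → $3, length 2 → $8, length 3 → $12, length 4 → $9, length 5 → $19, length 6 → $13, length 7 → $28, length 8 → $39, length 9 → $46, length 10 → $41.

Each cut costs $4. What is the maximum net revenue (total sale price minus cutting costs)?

Build v[k] bottom-up: v[k] = max over allowed piece i of (p[i] + v[k−i]) − 4 per cut.
v[1] = 3
v[2] = 8
v[3] = 12
v[4] = 12  (first piece 2, then v[2]=8)
v[5] = 19
v[6] = 20  (first piece 3, then v[3]=12)
v[7] = 28
v[8] = 39
v[9] = 46
v[10] = 45  (first piece 1, then v[9]=46)
One optimal plan: pieces 9 + 1 (1 cut) → $49 − $4 = $45.

45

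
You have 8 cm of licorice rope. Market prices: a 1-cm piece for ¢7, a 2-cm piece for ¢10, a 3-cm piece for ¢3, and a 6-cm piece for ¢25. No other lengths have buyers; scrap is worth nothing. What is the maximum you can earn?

56

Consider every possible first cut. best[k] is the best of p[i]+best[k−i] over all sellable i≤k.
best[1] = 7
best[2] = 14  (first piece 1, then best[1]=7)
best[3] = 21  (first piece 1, then best[2]=14)
best[4] = 28  (first piece 1, then best[3]=21)
best[5] = 35  (first piece 1, then best[4]=28)
best[6] = 42  (first piece 1, then best[5]=35)
best[7] = 49  (first piece 1, then best[6]=42)
best[8] = 56  (first piece 1, then best[7]=49)
One optimal cutting: 1 + 1 + 1 + 1 + 1 + 1 + 1 + 1 → ¢56.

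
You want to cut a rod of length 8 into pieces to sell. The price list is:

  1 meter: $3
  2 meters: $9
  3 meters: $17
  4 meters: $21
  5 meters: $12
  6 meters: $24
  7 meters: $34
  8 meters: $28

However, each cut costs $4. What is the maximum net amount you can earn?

38

Let v[k] be the best obtainable value from length k. For each k, try every first piece i and keep the best of price[i] + v[k−i] minus the 4 cut fee when i<k.
v[1] = 3
v[2] = max(3+3-4, 9+0) = 9
v[3] = max(3+9-4, 9+3-4, 17+0) = 17
v[4] = max(3+17-4, 9+9-4, 17+3-4, 21+0) = 21
v[5] = max(3+21-4, 9+17-4, 17+9-4, 21+3-4, 12+0) = 22
v[6] = max(3+22-4, 9+21-4, 17+17-4, 21+9-4, 12+3-4, 24+0) = 30
v[7] = max(3+30-4, 9+22-4, 17+21-4, …, 24+3-4, 34+0) = 34
v[8] = max(3+34-4, 9+30-4, 17+22-4, …, 34+3-4, 28+0) = 38
One optimal plan: pieces 4 + 4 (1 cut) → $42 − $4 = $38.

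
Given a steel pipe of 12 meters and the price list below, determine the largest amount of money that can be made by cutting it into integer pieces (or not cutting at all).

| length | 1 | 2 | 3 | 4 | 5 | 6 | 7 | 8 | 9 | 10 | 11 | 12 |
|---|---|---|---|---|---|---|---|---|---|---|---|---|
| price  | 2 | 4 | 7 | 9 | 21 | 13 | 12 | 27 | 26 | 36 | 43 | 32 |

Consider every possible first cut. R[k] is the best of p[i]+R[k−i] over all sellable i≤k.
R[1] = 2
R[2] = max(2+2, 4+0) = 4
R[3] = max(2+4, 4+2, 7+0) = 7
R[4] = max(2+7, 4+4, 7+2, 9+0) = 9
R[5] = max(2+9, 4+7, 7+4, 9+2, 21+0) = 21
R[6] = max(2+21, 4+9, 7+7, 9+4, 21+2, 13+0) = 23
R[7] = max(2+23, 4+21, 7+9, …, 13+2, 12+0) = 25
R[8] = max(2+25, 4+23, 7+21, …, 12+2, 27+0) = 28
R[9] = max(2+28, 4+25, 7+23, …, 27+2, 26+0) = 30
R[10] = max(2+30, 4+28, 7+25, …, 26+2, 36+0) = 42
R[11] = max(2+42, 4+30, 7+28, …, 36+2, 43+0) = 44
R[12] = max(2+44, 4+42, 7+30, …, 43+2, 32+0) = 46
One optimal cutting: 5 + 5 + 1 + 1 → $21 + $21 + $2 + $2 = $46.

46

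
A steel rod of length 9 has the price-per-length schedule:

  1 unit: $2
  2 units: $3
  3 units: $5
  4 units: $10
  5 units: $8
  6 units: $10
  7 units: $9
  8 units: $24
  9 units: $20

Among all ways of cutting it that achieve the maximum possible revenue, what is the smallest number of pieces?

Consider every possible first cut. r[k] is the best of p[i]+r[k−i] over all sellable i≤k.
r[1] = 2
r[2] = max(2+2, 3+0) = 4
r[3] = max(2+4, 3+2, 5+0) = 6
r[4] = max(2+6, 3+4, 5+2, 10+0) = 10
r[5] = max(2+10, 3+6, 5+4, 10+2, 8+0) = 12
r[6] = max(2+12, 3+10, 5+6, 10+4, 8+2, 10+0) = 14
r[7] = max(2+14, 3+12, 5+10, …, 10+2, 9+0) = 16
r[8] = max(2+16, 3+14, 5+12, …, 9+2, 24+0) = 24
r[9] = max(2+24, 3+16, 5+14, …, 24+2, 20+0) = 26
Maximum revenue is $26.
Now minimize piece count subject to staying optimal: for each k, pieces[k] = 1 + min over i with p[i]+r[k−i]=r[k] of pieces[k−i].
pieces[6] = 3
pieces[7] = 4
pieces[8] = 1
pieces[9] = 2

2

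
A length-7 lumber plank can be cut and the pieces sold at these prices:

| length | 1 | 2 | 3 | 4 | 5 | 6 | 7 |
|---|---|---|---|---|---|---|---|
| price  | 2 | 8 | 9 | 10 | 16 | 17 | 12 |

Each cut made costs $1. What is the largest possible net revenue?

23

Consider every possible first cut. net[k] is the best of p[i]+net[k−i] over all sellable i≤k, charging 1 whenever i<k.
net[1] = 2
net[2] = 8
net[3] = 9  (first piece 1, then net[2]=8)
net[4] = 15  (first piece 2, then net[2]=8)
net[5] = 16  (first piece 1, then net[4]=15)
net[6] = 22  (first piece 2, then net[4]=15)
net[7] = 23  (first piece 1, then net[6]=22)
One optimal plan: pieces 2 + 2 + 2 + 1 (3 cuts) → $26 − $3 = $23.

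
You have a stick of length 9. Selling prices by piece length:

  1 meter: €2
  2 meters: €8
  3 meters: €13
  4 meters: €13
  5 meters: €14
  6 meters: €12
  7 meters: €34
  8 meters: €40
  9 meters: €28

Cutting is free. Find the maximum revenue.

42

Let v[k] be the best obtainable value from length k. For each k, try every first piece i and keep the best of price[i] + v[k−i].
v[1] = 2
v[2] = 8
v[3] = 13
v[4] = 16  (first piece 2, then v[2]=8)
v[5] = 21  (first piece 2, then v[3]=13)
v[6] = 26  (first piece 3, then v[3]=13)
v[7] = 34
v[8] = 40
v[9] = 42  (first piece 1, then v[8]=40)
One optimal cutting: 8 + 1 → €40 + €2 = €42.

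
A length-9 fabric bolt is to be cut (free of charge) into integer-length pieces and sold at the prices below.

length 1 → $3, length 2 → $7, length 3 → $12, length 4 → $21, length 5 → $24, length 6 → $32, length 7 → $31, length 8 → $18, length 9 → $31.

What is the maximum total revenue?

45

Consider every possible first cut. v[k] is the best of p[i]+v[k−i] over all sellable i≤k.
v[1] = 3
v[2] = max(3+3, 7+0) = 7
v[3] = max(3+7, 7+3, 12+0) = 12
v[4] = max(3+12, 7+7, 12+3, 21+0) = 21
v[5] = max(3+21, 7+12, 12+7, 21+3, 24+0) = 24
v[6] = max(3+24, 7+21, 12+12, 21+7, 24+3, 32+0) = 32
v[7] = max(3+32, 7+24, 12+21, …, 32+3, 31+0) = 35
v[8] = max(3+35, 7+32, 12+24, …, 31+3, 18+0) = 42
v[9] = max(3+42, 7+35, 12+32, …, 18+3, 31+0) = 45
One optimal cutting: 4 + 4 + 1 → $21 + $21 + $3 = $45.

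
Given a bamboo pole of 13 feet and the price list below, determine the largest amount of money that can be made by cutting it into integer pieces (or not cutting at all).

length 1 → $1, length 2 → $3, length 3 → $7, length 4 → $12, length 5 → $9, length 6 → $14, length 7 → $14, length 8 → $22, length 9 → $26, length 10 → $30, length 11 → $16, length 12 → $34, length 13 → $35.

Build best[k] bottom-up: best[k] = max over allowed piece i of (p[i] + best[k−i]).
best[1] = 1
best[2] = 3
best[3] = 7
best[4] = 12
best[5] = 13  (first piece 1, then best[4]=12)
best[6] = 15  (first piece 2, then best[4]=12)
best[7] = 19  (first piece 3, then best[4]=12)
best[8] = 24  (first piece 4, then best[4]=12)
best[9] = 26
best[10] = 30
best[11] = 31  (first piece 1, then best[10]=30)
best[12] = 36  (first piece 4, then best[8]=24)
best[13] = 38  (first piece 4, then best[9]=26)
One optimal cutting: 9 + 4 → $26 + $12 = $38.

38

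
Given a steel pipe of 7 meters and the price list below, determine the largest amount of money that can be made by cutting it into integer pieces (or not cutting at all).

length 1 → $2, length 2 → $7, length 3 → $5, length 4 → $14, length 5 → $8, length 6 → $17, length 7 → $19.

Consider every possible first cut. best[k] is the best of p[i]+best[k−i] over all sellable i≤k.
best[1] = 2
best[2] = max(2+2, 7+0) = 7
best[3] = max(2+7, 7+2, 5+0) = 9
best[4] = max(2+9, 7+7, 5+2, 14+0) = 14
best[5] = max(2+14, 7+9, 5+7, 14+2, 8+0) = 16
best[6] = max(2+16, 7+14, 5+9, 14+7, 8+2, 17+0) = 21
best[7] = max(2+21, 7+16, 5+14, …, 17+2, 19+0) = 23
One optimal cutting: 2 + 2 + 2 + 1 → $7 + $7 + $7 + $2 = $23.

23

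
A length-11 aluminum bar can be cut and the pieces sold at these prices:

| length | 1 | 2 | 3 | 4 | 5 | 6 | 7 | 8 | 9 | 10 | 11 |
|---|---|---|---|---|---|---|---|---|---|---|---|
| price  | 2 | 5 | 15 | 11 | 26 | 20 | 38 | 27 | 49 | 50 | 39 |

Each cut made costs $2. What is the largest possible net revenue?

52

Let v[k] be the best obtainable value from length k. For each k, try every first piece i and keep the best of price[i] + v[k−i] minus the 2 cut fee when i<k.
v[1] = 2
v[2] = max(2+2-2, 5+0) = 5
v[3] = max(2+5-2, 5+2-2, 15+0) = 15
v[4] = max(2+15-2, 5+5-2, 15+2-2, 11+0) = 15
v[5] = max(2+15-2, 5+15-2, 15+5-2, 11+2-2, 26+0) = 26
v[6] = max(2+26-2, 5+15-2, 15+15-2, 11+5-2, 26+2-2, 20+0) = 28
v[7] = max(2+28-2, 5+26-2, 15+15-2, …, 20+2-2, 38+0) = 38
v[8] = max(2+38-2, 5+28-2, 15+26-2, …, 38+2-2, 27+0) = 39
v[9] = max(2+39-2, 5+38-2, 15+28-2, …, 27+2-2, 49+0) = 49
v[10] = max(2+49-2, 5+39-2, 15+38-2, …, 49+2-2, 50+0) = 51
v[11] = max(2+51-2, 5+49-2, 15+39-2, …, 50+2-2, 39+0) = 52
One optimal plan: pieces 9 + 2 (1 cut) → $54 − $2 = $52.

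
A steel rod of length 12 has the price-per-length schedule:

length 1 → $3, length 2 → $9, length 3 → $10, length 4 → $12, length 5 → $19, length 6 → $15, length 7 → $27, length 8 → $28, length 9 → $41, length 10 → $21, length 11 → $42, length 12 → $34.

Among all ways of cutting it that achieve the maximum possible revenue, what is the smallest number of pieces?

Consider every possible first cut. r[k] is the best of p[i]+r[k−i] over all sellable i≤k.
r[1] = 3
r[2] = max(3+3, 9+0) = 9
r[3] = max(3+9, 9+3, 10+0) = 12
r[4] = max(3+12, 9+9, 10+3, 12+0) = 18
r[5] = max(3+18, 9+12, 10+9, 12+3, 19+0) = 21
r[6] = max(3+21, 9+18, 10+12, 12+9, 19+3, 15+0) = 27
r[7] = max(3+27, 9+21, 10+18, …, 15+3, 27+0) = 30
r[8] = max(3+30, 9+27, 10+21, …, 27+3, 28+0) = 36
r[9] = max(3+36, 9+30, 10+27, …, 28+3, 41+0) = 41
r[10] = max(3+41, 9+36, 10+30, …, 41+3, 21+0) = 45
r[11] = max(3+45, 9+41, 10+36, …, 21+3, 42+0) = 50
r[12] = max(3+50, 9+45, 10+41, …, 42+3, 34+0) = 54
Maximum revenue is $54.
Now minimize piece count subject to staying optimal: for each k, pieces[k] = 1 + min over i with p[i]+r[k−i]=r[k] of pieces[k−i].
pieces[9] = 1
pieces[10] = 5
pieces[11] = 2
pieces[12] = 6

6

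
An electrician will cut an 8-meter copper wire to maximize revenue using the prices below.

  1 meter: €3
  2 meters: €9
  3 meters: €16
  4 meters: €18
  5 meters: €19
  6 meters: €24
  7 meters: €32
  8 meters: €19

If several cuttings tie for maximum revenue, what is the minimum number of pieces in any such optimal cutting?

3

Let r[k] be the best obtainable value from length k. For each k, try every first piece i and keep the best of price[i] + r[k−i].
r[1] = 3
r[2] = 9
r[3] = 16
r[4] = 19  (first piece 1, then r[3]=16)
r[5] = 25  (first piece 2, then r[3]=16)
r[6] = 32  (first piece 3, then r[3]=16)
r[7] = 35  (first piece 1, then r[6]=32)
r[8] = 41  (first piece 2, then r[6]=32)
Maximum revenue is €41.
Now minimize piece count subject to staying optimal: for each k, pieces[k] = 1 + min over i with p[i]+r[k−i]=r[k] of pieces[k−i].
pieces[5] = 2
pieces[6] = 2
pieces[7] = 3
pieces[8] = 3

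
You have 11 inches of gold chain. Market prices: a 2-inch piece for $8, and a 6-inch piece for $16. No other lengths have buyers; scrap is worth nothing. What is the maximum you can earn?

Let r[k] be the best obtainable value from length k. For each k, try every first piece i and keep the best of price[i] + r[k−i].
r[1] = 0
r[2] = 8
r[3] = 8
r[4] = 16  (first piece 2, then r[2]=8)
r[5] = 16
r[6] = 24  (first piece 2, then r[4]=16)
r[7] = 24
r[8] = 32  (first piece 2, then r[6]=24)
r[9] = 32
r[10] = 40  (first piece 2, then r[8]=32)
r[11] = 40
One optimal cutting: pieces 2 + 2 + 2 + 2 + 2 with 1 inch of scrap → $40.

40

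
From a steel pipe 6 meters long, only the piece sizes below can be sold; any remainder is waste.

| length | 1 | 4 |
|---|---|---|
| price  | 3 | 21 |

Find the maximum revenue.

27

Consider every possible first cut. best[k] is the best of p[i]+best[k−i] over all sellable i≤k.
best[1] = 3
best[2] = 6  (first piece 1, then best[1]=3)
best[3] = 9  (first piece 1, then best[2]=6)
best[4] = max(3+9, 21+0) = 21
best[5] = max(3+21, 21+3) = 24
best[6] = max(3+24, 21+6) = 27
One optimal cutting: 4 + 1 + 1 → $27.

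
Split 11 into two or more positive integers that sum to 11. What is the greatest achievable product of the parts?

Define m[k] = max over 1≤i<k of i · max(k−i, m[k−i]); the inner max lets the remainder stay uncut if that's better.
Small cases: m[2]=1, m[3]=2, m[4]=4.
m[5] = 2×max(3,2) = 2×3 = 6
m[6] = 3×max(3,2) = 3×3 = 9
m[7] = 2×max(5,6) = 2×6 = 12
m[8] = 2×max(6,9) = 2×9 = 18
m[9] = 3×max(6,9) = 3×9 = 27
m[10] = 2×max(8,18) = 2×18 = 36
m[11] = 2×max(9,27) = 2×27 = 54
One optimal split: 3 + 3 + 3 + 2; product 3×3×3×2 = 54.

54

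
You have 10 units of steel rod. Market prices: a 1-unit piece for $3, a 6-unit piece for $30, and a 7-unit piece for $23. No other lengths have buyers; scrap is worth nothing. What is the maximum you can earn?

Let best[k] be the best obtainable value from length k. For each k, try every first piece i and keep the best of price[i] + best[k−i].
best[1] = 3
best[2] = 6  (first piece 1, then best[1]=3)
best[3] = 9  (first piece 1, then best[2]=6)
best[4] = 12  (first piece 1, then best[3]=9)
best[5] = 15  (first piece 1, then best[4]=12)
best[6] = max(3+15, 30+0) = 30
best[7] = max(3+30, 30+3, 23+0) = 33
best[8] = max(3+33, 30+6, 23+3) = 36
best[9] = max(3+36, 30+9, 23+6) = 39
best[10] = max(3+39, 30+12, 23+9) = 42
One optimal cutting: 6 + 1 + 1 + 1 + 1 → $42.

42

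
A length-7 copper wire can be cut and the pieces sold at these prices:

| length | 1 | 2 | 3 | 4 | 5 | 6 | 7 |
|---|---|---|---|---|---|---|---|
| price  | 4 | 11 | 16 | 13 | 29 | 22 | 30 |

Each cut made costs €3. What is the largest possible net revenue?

37

Consider every possible first cut. v[k] is the best of p[i]+v[k−i] over all sellable i≤k, charging 3 whenever i<k.
v[1] = 4
v[2] = max(4+4-3, 11+0) = 11
v[3] = max(4+11-3, 11+4-3, 16+0) = 16
v[4] = max(4+16-3, 11+11-3, 16+4-3, 13+0) = 19
v[5] = max(4+19-3, 11+16-3, 16+11-3, 13+4-3, 29+0) = 29
v[6] = max(4+29-3, 11+19-3, 16+16-3, 13+11-3, 29+4-3, 22+0) = 30
v[7] = max(4+30-3, 11+29-3, 16+19-3, …, 22+4-3, 30+0) = 37
One optimal plan: pieces 5 + 2 (1 cut) → €40 − €3 = €37.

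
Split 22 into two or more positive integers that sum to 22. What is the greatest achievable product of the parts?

Define P[k] = max over 1≤i<k of i · max(k−i, P[k−i]); the inner max lets the remainder stay uncut if that's better.
P[2] = 1·max(1,0) = 1·1 = 1
P[3] = max(1·2, 2·1) = 2
P[4] = max(1·3, 2·2, 3·1) = 4
P[5] = max(1·4, 2·3, 3·2, 4·1) = 6
P[6] = max(1·6, 2·4, 3·3, 4·2, 5·1) = 9
P[7] = max(1·9, 2·6, 3·4, 4·3, 5·2, 6·1) = 12
P[8] = max(1·12, 2·9, 3·6, …, 6·2, 7·1) = 18
P[9] = max(1·18, 2·12, 3·9, …, 7·2, 8·1) = 27
P[10] = max(1·27, 2·18, 3·12, …, 8·2, 9·1) = 36
P[11] = max(1·36, 2·27, 3·18, …, 9·2, 10·1) = 54
P[12] = max(1·54, 2·36, 3·27, …, 10·2, 11·1) = 81
P[13] = max(1·81, 2·54, 3·36, …, 11·2, 12·1) = 108
P[14] = max(1·108, 2·81, 3·54, …, 12·2, 13·1) = 162
P[15] = max(1·162, 2·108, 3·81, …, 13·2, 14·1) = 243
P[16] = max(1·243, 2·162, 3·108, …, 14·2, 15·1) = 324
P[17] = max(1·324, 2·243, 3·162, …, 15·2, 16·1) = 486
P[18] = max(1·486, 2·324, 3·243, …, 16·2, 17·1) = 729
P[19] = max(1·729, 2·486, 3·324, …, 17·2, 18·1) = 972
P[20] = max(1·972, 2·729, 3·486, …, 18·2, 19·1) = 1458
P[21] = max(1·1458, 2·972, 3·729, …, 19·2, 20·1) = 2187
P[22] = max(1·2187, 2·1458, 3·972, …, 20·2, 21·1) = 2916
One optimal split: 3 + 3 + 3 + 3 + 3 + 3 + 2 + 2; product 3·3·3·3·3·3·2·2 = 2916.

2916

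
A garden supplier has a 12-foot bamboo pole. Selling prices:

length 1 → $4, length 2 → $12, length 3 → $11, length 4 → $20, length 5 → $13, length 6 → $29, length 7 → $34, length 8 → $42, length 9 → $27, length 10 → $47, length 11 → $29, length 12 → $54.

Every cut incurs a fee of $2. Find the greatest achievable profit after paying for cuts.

62

Consider every possible first cut. v[k] is the best of p[i]+v[k−i] over all sellable i≤k, charging 2 whenever i<k.
v[1] = 4
v[2] = 12
v[3] = 14  (first piece 1, then v[2]=12)
v[4] = 22  (first piece 2, then v[2]=12)
v[5] = 24  (first piece 1, then v[4]=22)
v[6] = 32  (first piece 2, then v[4]=22)
v[7] = 34  (first piece 1, then v[6]=32)
v[8] = 42  (first piece 2, then v[6]=32)
v[9] = 44  (first piece 1, then v[8]=42)
v[10] = 52  (first piece 2, then v[8]=42)
v[11] = 54  (first piece 1, then v[10]=52)
v[12] = 62  (first piece 2, then v[10]=52)
One optimal plan: pieces 2 + 2 + 2 + 2 + 2 + 2 (5 cuts) → $72 − $10 = $62.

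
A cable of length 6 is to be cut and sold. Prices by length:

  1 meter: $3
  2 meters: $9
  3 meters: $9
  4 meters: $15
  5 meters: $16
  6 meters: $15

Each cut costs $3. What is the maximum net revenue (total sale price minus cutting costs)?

21

Let net[k] be the best obtainable value from length k. For each k, try every first piece i and keep the best of price[i] + net[k−i] minus the 3 cut fee when i<k.
net[1] = 3
net[2] = max(3+3-3, 9+0) = 9
net[3] = max(3+9-3, 9+3-3, 9+0) = 9
net[4] = max(3+9-3, 9+9-3, 9+3-3, 15+0) = 15
net[5] = max(3+15-3, 9+9-3, 9+9-3, 15+3-3, 16+0) = 16
net[6] = max(3+16-3, 9+15-3, 9+9-3, 15+9-3, 16+3-3, 15+0) = 21
One optimal plan: pieces 2 + 2 + 2 (2 cuts) → $27 − $6 = $21.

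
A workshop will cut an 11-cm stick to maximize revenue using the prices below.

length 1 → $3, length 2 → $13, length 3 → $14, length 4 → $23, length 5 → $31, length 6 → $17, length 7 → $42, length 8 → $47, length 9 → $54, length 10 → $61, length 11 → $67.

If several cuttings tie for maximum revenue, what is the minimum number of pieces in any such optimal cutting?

Build r[k] bottom-up: r[k] = max over allowed piece i of (p[i] + r[k−i]).
r[1] = 3
r[2] = max(3+3, 13+0) = 13
r[3] = max(3+13, 13+3, 14+0) = 16
r[4] = max(3+16, 13+13, 14+3, 23+0) = 26
r[5] = max(3+26, 13+16, 14+13, 23+3, 31+0) = 31
r[6] = max(3+31, 13+26, 14+16, 23+13, 31+3, 17+0) = 39
r[7] = max(3+39, 13+31, 14+26, …, 17+3, 42+0) = 44
r[8] = max(3+44, 13+39, 14+31, …, 42+3, 47+0) = 52
r[9] = max(3+52, 13+44, 14+39, …, 47+3, 54+0) = 57
r[10] = max(3+57, 13+52, 14+44, …, 54+3, 61+0) = 65
r[11] = max(3+65, 13+57, 14+52, …, 61+3, 67+0) = 70
Maximum revenue is $70.
Now minimize piece count subject to staying optimal: for each k, pieces[k] = 1 + min over i with p[i]+r[k−i]=r[k] of pieces[k−i].
pieces[8] = 4
pieces[9] = 3
pieces[10] = 5
pieces[11] = 4

4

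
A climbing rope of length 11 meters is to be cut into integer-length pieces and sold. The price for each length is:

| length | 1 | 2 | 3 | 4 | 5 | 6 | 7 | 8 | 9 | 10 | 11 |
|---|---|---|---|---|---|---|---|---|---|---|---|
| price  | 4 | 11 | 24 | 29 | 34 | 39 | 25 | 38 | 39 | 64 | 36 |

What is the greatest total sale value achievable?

83

Let r[k] be the best obtainable value from length k. For each k, try every first piece i and keep the best of price[i] + r[k−i].
r[1] = 4
r[2] = max(4+4, 11+0) = 11
r[3] = max(4+11, 11+4, 24+0) = 24
r[4] = max(4+24, 11+11, 24+4, 29+0) = 29
r[5] = max(4+29, 11+24, 24+11, 29+4, 34+0) = 35
r[6] = max(4+35, 11+29, 24+24, 29+11, 34+4, 39+0) = 48
r[7] = max(4+48, 11+35, 24+29, …, 39+4, 25+0) = 53
r[8] = max(4+53, 11+48, 24+35, …, 25+4, 38+0) = 59
r[9] = max(4+59, 11+53, 24+48, …, 38+4, 39+0) = 72
r[10] = max(4+72, 11+59, 24+53, …, 39+4, 64+0) = 77
r[11] = max(4+77, 11+72, 24+59, …, 64+4, 36+0) = 83
One optimal cutting: 3 + 3 + 3 + 2 → €24 + €24 + €24 + €11 = €83.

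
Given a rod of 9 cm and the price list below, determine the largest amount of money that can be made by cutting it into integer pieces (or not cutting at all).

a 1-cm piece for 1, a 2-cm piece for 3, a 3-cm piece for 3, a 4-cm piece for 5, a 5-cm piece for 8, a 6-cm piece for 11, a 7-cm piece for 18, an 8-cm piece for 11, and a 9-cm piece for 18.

Build best[k] bottom-up: best[k] = max over allowed piece i of (p[i] + best[k−i]).
best[1] = 1
best[2] = max(1+1, 3+0) = 3
best[3] = max(1+3, 3+1, 3+0) = 4
best[4] = max(1+4, 3+3, 3+1, 5+0) = 6
best[5] = max(1+6, 3+4, 3+3, 5+1, 8+0) = 8
best[6] = max(1+8, 3+6, 3+4, 5+3, 8+1, 11+0) = 11
best[7] = max(1+11, 3+8, 3+6, …, 11+1, 18+0) = 18
best[8] = max(1+18, 3+11, 3+8, …, 18+1, 11+0) = 19
best[9] = max(1+19, 3+18, 3+11, …, 11+1, 18+0) = 21
One optimal cutting: 7 + 2 → 18 + 3 = 21.

21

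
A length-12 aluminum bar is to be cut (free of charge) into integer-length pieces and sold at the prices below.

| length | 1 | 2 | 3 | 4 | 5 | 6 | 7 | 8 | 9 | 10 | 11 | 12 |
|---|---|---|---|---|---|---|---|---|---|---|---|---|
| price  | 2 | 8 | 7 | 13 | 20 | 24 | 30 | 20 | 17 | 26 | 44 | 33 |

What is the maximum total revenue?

Build v[k] bottom-up: v[k] = max over allowed piece i of (p[i] + v[k−i]).
v[1] = 2
v[2] = max(2+2, 8+0) = 8
v[3] = max(2+8, 8+2, 7+0) = 10
v[4] = max(2+10, 8+8, 7+2, 13+0) = 16
v[5] = max(2+16, 8+10, 7+8, 13+2, 20+0) = 20
v[6] = max(2+20, 8+16, 7+10, 13+8, 20+2, 24+0) = 24
v[7] = max(2+24, 8+20, 7+16, …, 24+2, 30+0) = 30
v[8] = max(2+30, 8+24, 7+20, …, 30+2, 20+0) = 32
v[9] = max(2+32, 8+30, 7+24, …, 20+2, 17+0) = 38
v[10] = max(2+38, 8+32, 7+30, …, 17+2, 26+0) = 40
v[11] = max(2+40, 8+38, 7+32, …, 26+2, 44+0) = 46
v[12] = max(2+46, 8+40, 7+38, …, 44+2, 33+0) = 50
One optimal cutting: 7 + 5 → $30 + $20 = $50.

50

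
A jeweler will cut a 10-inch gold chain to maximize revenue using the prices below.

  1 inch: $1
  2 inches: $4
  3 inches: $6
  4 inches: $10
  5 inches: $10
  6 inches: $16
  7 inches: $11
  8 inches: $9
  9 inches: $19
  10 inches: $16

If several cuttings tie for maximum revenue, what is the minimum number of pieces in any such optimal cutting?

2

Build r[k] bottom-up: r[k] = max over allowed piece i of (p[i] + r[k−i]).
r[1] = 1
r[2] = max(1+1, 4+0) = 4
r[3] = max(1+4, 4+1, 6+0) = 6
r[4] = max(1+6, 4+4, 6+1, 10+0) = 10
r[5] = max(1+10, 4+6, 6+4, 10+1, 10+0) = 11
r[6] = max(1+11, 4+10, 6+6, 10+4, 10+1, 16+0) = 16
r[7] = max(1+16, 4+11, 6+10, …, 16+1, 11+0) = 17
r[8] = max(1+17, 4+16, 6+11, …, 11+1, 9+0) = 20
r[9] = max(1+20, 4+17, 6+16, …, 9+1, 19+0) = 22
r[10] = max(1+22, 4+20, 6+17, …, 19+1, 16+0) = 26
Maximum revenue is $26.
Now minimize piece count subject to staying optimal: for each k, pieces[k] = 1 + min over i with p[i]+r[k−i]=r[k] of pieces[k−i].
pieces[7] = 2
pieces[8] = 2
pieces[9] = 2
pieces[10] = 2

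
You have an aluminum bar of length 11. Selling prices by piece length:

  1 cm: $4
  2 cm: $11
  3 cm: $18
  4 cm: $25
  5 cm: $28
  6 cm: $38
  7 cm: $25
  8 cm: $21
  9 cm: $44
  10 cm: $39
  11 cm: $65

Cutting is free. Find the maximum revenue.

68

Consider every possible first cut. r[k] is the best of p[i]+r[k−i] over all sellable i≤k.
r[1] = 4
r[2] = max(4+4, 11+0) = 11
r[3] = max(4+11, 11+4, 18+0) = 18
r[4] = max(4+18, 11+11, 18+4, 25+0) = 25
r[5] = max(4+25, 11+18, 18+11, 25+4, 28+0) = 29
r[6] = max(4+29, 11+25, 18+18, 25+11, 28+4, 38+0) = 38
r[7] = max(4+38, 11+29, 18+25, …, 38+4, 25+0) = 43
r[8] = max(4+43, 11+38, 18+29, …, 25+4, 21+0) = 50
r[9] = max(4+50, 11+43, 18+38, …, 21+4, 44+0) = 56
r[10] = max(4+56, 11+50, 18+43, …, 44+4, 39+0) = 63
r[11] = max(4+63, 11+56, 18+50, …, 39+4, 65+0) = 68
One optimal cutting: 4 + 4 + 3 → $25 + $25 + $18 = $68.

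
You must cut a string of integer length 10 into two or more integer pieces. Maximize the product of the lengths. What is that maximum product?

Define f[k] = max over 1≤i<k of i · max(k−i, f[k−i]); the inner max lets the remainder stay uncut if that's better.
Small cases: f[2]=1.
f[3] = max(1×2, 2×1) = 2
f[4] = max(1×3, 2×2, 3×1) = 4
f[5] = max(1×4, 2×3, 3×2, 4×1) = 6
f[6] = max(1×6, 2×4, 3×3, 4×2, 5×1) = 9
f[7] = max(1×9, 2×6, 3×4, 4×3, 5×2, 6×1) = 12
f[8] = max(1×12, 2×9, 3×6, …, 6×2, 7×1) = 18
f[9] = max(1×18, 2×12, 3×9, …, 7×2, 8×1) = 27
f[10] = max(1×27, 2×18, 3×12, …, 8×2, 9×1) = 36
One optimal split: 3 + 3 + 2 + 2; product 3×3×2×2 = 36.

36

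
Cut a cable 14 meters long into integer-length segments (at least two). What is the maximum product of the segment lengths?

162

Fill prod[k] for k=2..14: at each k try every first piece i and multiply by the better of (k−i) uncut or prod[k−i].
prod[2] = 1×max(1,0) = 1×1 = 1
prod[3] = 1×max(2,1) = 1×2 = 2
prod[4] = 2×max(2,1) = 2×2 = 4
prod[5] = 2×max(3,2) = 2×3 = 6
prod[6] = 3×max(3,2) = 3×3 = 9
prod[7] = 2×max(5,6) = 2×6 = 12
prod[8] = 2×max(6,9) = 2×9 = 18
prod[9] = 3×max(6,9) = 3×9 = 27
prod[10] = 2×max(8,18) = 2×18 = 36
prod[11] = 2×max(9,27) = 2×27 = 54
prod[12] = 3×max(9,27) = 3×27 = 81
prod[13] = 2×max(11,54) = 2×54 = 108
prod[14] = 2×max(12,81) = 2×81 = 162
One optimal split: 3 + 3 + 3 + 3 + 2; product 3×3×3×3×2 = 162.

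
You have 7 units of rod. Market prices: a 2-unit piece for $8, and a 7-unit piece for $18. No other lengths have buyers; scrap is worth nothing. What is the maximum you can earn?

Build r[k] bottom-up: r[k] = max over allowed piece i of (p[i] + r[k−i]).
r[1] = 0
r[2] = 8
r[3] = 8
r[4] = 16  (first piece 2, then r[2]=8)
r[5] = 16
r[6] = 24  (first piece 2, then r[4]=16)
r[7] = max(8+16, 18+0) = 24
One optimal cutting: pieces 2 + 2 + 2 with 1 unit of scrap → $24.

24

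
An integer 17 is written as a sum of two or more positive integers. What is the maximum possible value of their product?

486

Define f[k] = max over 1≤i<k of i · max(k−i, f[k−i]); the inner max lets the remainder stay uncut if that's better.
f[2] = 1×max(1,0) = 1×1 = 1
f[3] = 1×max(2,1) = 1×2 = 2
f[4] = 2×max(2,1) = 2×2 = 4
f[5] = 2×max(3,2) = 2×3 = 6
f[6] = 3×max(3,2) = 3×3 = 9
f[7] = 2×max(5,6) = 2×6 = 12
f[8] = 2×max(6,9) = 2×9 = 18
f[9] = 3×max(6,9) = 3×9 = 27
f[10] = 2×max(8,18) = 2×18 = 36
f[11] = 2×max(9,27) = 2×27 = 54
f[12] = 3×max(9,27) = 3×27 = 81
f[13] = 2×max(11,54) = 2×54 = 108
f[14] = 2×max(12,81) = 2×81 = 162
f[15] = 3×max(12,81) = 3×81 = 243
f[16] = 2×max(14,162) = 2×162 = 324
f[17] = 2×max(15,243) = 2×243 = 486
One optimal split: 3 + 3 + 3 + 3 + 3 + 2; product 3×3×3×3×3×2 = 486.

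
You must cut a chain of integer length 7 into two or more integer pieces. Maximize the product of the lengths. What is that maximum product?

12

Define m[k] = max over 1≤i<k of i · max(k−i, m[k−i]); the inner max lets the remainder stay uncut if that's better.
m[2] = 1·max(1,0) = 1·1 = 1
m[3] = 1·max(2,1) = 1·2 = 2
m[4] = 2·max(2,1) = 2·2 = 4
m[5] = 2·max(3,2) = 2·3 = 6
m[6] = 3·max(3,2) = 3·3 = 9
m[7] = 2·max(5,6) = 2·6 = 12
One optimal split: 3 + 2 + 2; product 3·2·2 = 12.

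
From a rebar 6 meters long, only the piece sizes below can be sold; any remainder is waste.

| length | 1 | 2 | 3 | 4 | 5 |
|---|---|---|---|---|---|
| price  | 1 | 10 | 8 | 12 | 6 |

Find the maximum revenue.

30

Let best[k] be the best obtainable value from length k. For each k, try every first piece i and keep the best of price[i] + best[k−i].
best[1] = 1
best[2] = max(1+1, 10+0) = 10
best[3] = max(1+10, 10+1, 8+0) = 11
best[4] = max(1+11, 10+10, 8+1, 12+0) = 20
best[5] = max(1+20, 10+11, 8+10, 12+1, 6+0) = 21
best[6] = max(1+21, 10+20, 8+11, 12+10, 6+1) = 30
One optimal cutting: 2 + 2 + 2 → ₹30.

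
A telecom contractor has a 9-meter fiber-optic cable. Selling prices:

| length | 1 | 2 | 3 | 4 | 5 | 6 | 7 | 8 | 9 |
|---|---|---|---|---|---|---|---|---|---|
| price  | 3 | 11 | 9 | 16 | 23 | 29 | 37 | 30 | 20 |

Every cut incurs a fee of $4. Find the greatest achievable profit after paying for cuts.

Let r[k] be the best obtainable value from length k. For each k, try every first piece i and keep the best of price[i] + r[k−i] minus the 4 cut fee when i<k.
r[1] = 3
r[2] = 11
r[3] = 10  (first piece 1, then r[2]=11)
r[4] = 18  (first piece 2, then r[2]=11)
r[5] = 23
r[6] = 29
r[7] = 37
r[8] = 36  (first piece 1, then r[7]=37)
r[9] = 44  (first piece 2, then r[7]=37)
One optimal plan: pieces 7 + 2 (1 cut) → $48 − $4 = $44.

44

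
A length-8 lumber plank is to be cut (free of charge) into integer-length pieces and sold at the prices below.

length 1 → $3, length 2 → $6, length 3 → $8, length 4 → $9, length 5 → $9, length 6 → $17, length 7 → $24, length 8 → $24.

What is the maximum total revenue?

Let v[k] be the best obtainable value from length k. For each k, try every first piece i and keep the best of price[i] + v[k−i].
v[1] = 3
v[2] = max(3+3, 6+0) = 6
v[3] = max(3+6, 6+3, 8+0) = 9
v[4] = max(3+9, 6+6, 8+3, 9+0) = 12
v[5] = max(3+12, 6+9, 8+6, 9+3, 9+0) = 15
v[6] = max(3+15, 6+12, 8+9, 9+6, 9+3, 17+0) = 18
v[7] = max(3+18, 6+15, 8+12, …, 17+3, 24+0) = 24
v[8] = max(3+24, 6+18, 8+15, …, 24+3, 24+0) = 27
One optimal cutting: 7 + 1 → $24 + $3 = $27.

27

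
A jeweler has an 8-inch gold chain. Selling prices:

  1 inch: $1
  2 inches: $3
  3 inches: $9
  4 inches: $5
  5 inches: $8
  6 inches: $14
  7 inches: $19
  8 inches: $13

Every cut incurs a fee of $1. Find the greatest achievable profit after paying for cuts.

19

Consider every possible first cut. net[k] is the best of p[i]+net[k−i] over all sellable i≤k, charging 1 whenever i<k.
net[1] = 1
net[2] = 3
net[3] = 9
net[4] = 9  (first piece 1, then net[3]=9)
net[5] = 11  (first piece 2, then net[3]=9)
net[6] = 17  (first piece 3, then net[3]=9)
net[7] = 19
net[8] = 19  (first piece 1, then net[7]=19)
One optimal plan: pieces 7 + 1 (1 cut) → $20 − $1 = $19.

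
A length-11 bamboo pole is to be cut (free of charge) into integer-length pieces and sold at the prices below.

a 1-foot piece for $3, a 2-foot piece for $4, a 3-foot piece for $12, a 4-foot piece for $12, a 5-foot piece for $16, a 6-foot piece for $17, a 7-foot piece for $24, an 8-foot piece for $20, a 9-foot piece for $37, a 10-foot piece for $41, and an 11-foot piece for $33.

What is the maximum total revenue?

44

Consider every possible first cut. R[k] is the best of p[i]+R[k−i] over all sellable i≤k.
R[1] = 3
R[2] = 6  (first piece 1, then R[1]=3)
R[3] = 12
R[4] = 15  (first piece 1, then R[3]=12)
R[5] = 18  (first piece 1, then R[4]=15)
R[6] = 24  (first piece 3, then R[3]=12)
R[7] = 27  (first piece 1, then R[6]=24)
R[8] = 30  (first piece 1, then R[7]=27)
R[9] = 37
R[10] = 41
R[11] = 44  (first piece 1, then R[10]=41)
One optimal cutting: 10 + 1 → $41 + $3 = $44.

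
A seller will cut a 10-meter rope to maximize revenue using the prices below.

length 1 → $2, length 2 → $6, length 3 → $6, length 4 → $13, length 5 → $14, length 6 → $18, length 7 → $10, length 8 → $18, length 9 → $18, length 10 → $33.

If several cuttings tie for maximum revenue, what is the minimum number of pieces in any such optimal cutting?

Consider every possible first cut. r[k] is the best of p[i]+r[k−i] over all sellable i≤k.
r[1] = 2
r[2] = max(2+2, 6+0) = 6
r[3] = max(2+6, 6+2, 6+0) = 8
r[4] = max(2+8, 6+6, 6+2, 13+0) = 13
r[5] = max(2+13, 6+8, 6+6, 13+2, 14+0) = 15
r[6] = max(2+15, 6+13, 6+8, 13+6, 14+2, 18+0) = 19
r[7] = max(2+19, 6+15, 6+13, …, 18+2, 10+0) = 21
r[8] = max(2+21, 6+19, 6+15, …, 10+2, 18+0) = 26
r[9] = max(2+26, 6+21, 6+19, …, 18+2, 18+0) = 28
r[10] = max(2+28, 6+26, 6+21, …, 18+2, 33+0) = 33
Maximum revenue is $33.
Now minimize piece count subject to staying optimal: for each k, pieces[k] = 1 + min over i with p[i]+r[k−i]=r[k] of pieces[k−i].
pieces[7] = 3
pieces[8] = 2
pieces[9] = 3
pieces[10] = 1

1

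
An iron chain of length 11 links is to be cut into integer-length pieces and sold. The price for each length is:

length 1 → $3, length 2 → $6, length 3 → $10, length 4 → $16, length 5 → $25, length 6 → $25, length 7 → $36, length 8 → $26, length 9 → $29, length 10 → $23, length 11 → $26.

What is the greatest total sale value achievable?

53

Let best[k] be the best obtainable value from length k. For each k, try every first piece i and keep the best of price[i] + best[k−i].
best[1] = 3
best[2] = max(3+3, 6+0) = 6
best[3] = max(3+6, 6+3, 10+0) = 10
best[4] = max(3+10, 6+6, 10+3, 16+0) = 16
best[5] = max(3+16, 6+10, 10+6, 16+3, 25+0) = 25
best[6] = max(3+25, 6+16, 10+10, 16+6, 25+3, 25+0) = 28
best[7] = max(3+28, 6+25, 10+16, …, 25+3, 36+0) = 36
best[8] = max(3+36, 6+28, 10+25, …, 36+3, 26+0) = 39
best[9] = max(3+39, 6+36, 10+28, …, 26+3, 29+0) = 42
best[10] = max(3+42, 6+39, 10+36, …, 29+3, 23+0) = 50
best[11] = max(3+50, 6+42, 10+39, …, 23+3, 26+0) = 53
One optimal cutting: 5 + 5 + 1 → $25 + $25 + $3 = $53.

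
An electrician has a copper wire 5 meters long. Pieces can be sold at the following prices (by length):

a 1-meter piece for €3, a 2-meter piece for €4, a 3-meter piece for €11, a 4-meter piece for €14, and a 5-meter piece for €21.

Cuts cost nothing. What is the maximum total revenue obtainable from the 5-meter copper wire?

21

Consider every possible first cut. v[k] is the best of p[i]+v[k−i] over all sellable i≤k.
v[1] = 3
v[2] = 6  (first piece 1, then v[1]=3)
v[3] = 11
v[4] = 14  (first piece 1, then v[3]=11)
v[5] = 21
Best is to sell the whole 5-meter piece uncut for €21.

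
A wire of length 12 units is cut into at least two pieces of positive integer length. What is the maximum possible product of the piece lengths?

Fill g[k] for k=2..12: at each k try every first piece i and multiply by the better of (k−i) uncut or g[k−i].
g[2] = 1×max(1,0) = 1×1 = 1
g[3] = 1×max(2,1) = 1×2 = 2
g[4] = 2×max(2,1) = 2×2 = 4
g[5] = 2×max(3,2) = 2×3 = 6
g[6] = 3×max(3,2) = 3×3 = 9
g[7] = 2×max(5,6) = 2×6 = 12
g[8] = 2×max(6,9) = 2×9 = 18
g[9] = 3×max(6,9) = 3×9 = 27
g[10] = 2×max(8,18) = 2×18 = 36
g[11] = 2×max(9,27) = 2×27 = 54
g[12] = 3×max(9,27) = 3×27 = 81
One optimal split: 3 + 3 + 3 + 3; product 3×3×3×3 = 81.

81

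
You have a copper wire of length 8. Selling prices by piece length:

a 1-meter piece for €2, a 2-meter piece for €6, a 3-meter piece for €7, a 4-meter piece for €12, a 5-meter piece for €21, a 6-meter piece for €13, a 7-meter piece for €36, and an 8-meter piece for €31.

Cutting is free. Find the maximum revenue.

38

Consider every possible first cut. v[k] is the best of p[i]+v[k−i] over all sellable i≤k.
v[1] = 2
v[2] = 6
v[3] = 8  (first piece 1, then v[2]=6)
v[4] = 12  (first piece 2, then v[2]=6)
v[5] = 21
v[6] = 23  (first piece 1, then v[5]=21)
v[7] = 36
v[8] = 38  (first piece 1, then v[7]=36)
One optimal cutting: 7 + 1 → €36 + €2 = €38.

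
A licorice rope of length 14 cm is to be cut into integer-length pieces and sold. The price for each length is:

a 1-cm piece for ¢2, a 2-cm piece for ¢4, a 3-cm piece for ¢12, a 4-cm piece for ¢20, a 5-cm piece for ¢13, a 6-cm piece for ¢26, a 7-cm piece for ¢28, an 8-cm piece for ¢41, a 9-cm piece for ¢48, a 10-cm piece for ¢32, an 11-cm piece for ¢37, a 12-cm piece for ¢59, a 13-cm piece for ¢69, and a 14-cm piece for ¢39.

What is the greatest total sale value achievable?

Consider every possible first cut. best[k] is the best of p[i]+best[k−i] over all sellable i≤k.
best[1] = 2
best[2] = max(2+2, 4+0) = 4
best[3] = max(2+4, 4+2, 12+0) = 12
best[4] = max(2+12, 4+4, 12+2, 20+0) = 20
best[5] = max(2+20, 4+12, 12+4, 20+2, 13+0) = 22
best[6] = max(2+22, 4+20, 12+12, 20+4, 13+2, 26+0) = 26
best[7] = max(2+26, 4+22, 12+20, …, 26+2, 28+0) = 32
best[8] = max(2+32, 4+26, 12+22, …, 28+2, 41+0) = 41
best[9] = max(2+41, 4+32, 12+26, …, 41+2, 48+0) = 48
best[10] = max(2+48, 4+41, 12+32, …, 48+2, 32+0) = 50
best[11] = max(2+50, 4+48, 12+41, …, 32+2, 37+0) = 53
best[12] = max(2+53, 4+50, 12+48, …, 37+2, 59+0) = 61
best[13] = max(2+61, 4+53, 12+50, …, 59+2, 69+0) = 69
best[14] = max(2+69, 4+61, 12+53, …, 69+2, 39+0) = 71
One optimal cutting: 13 + 1 → ¢69 + ¢2 = ¢71.

71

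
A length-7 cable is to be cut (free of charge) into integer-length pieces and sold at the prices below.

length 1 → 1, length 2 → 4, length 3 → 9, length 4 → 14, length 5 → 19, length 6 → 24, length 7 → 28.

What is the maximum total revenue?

28

Let r[k] be the best obtainable value from length k. For each k, try every first piece i and keep the best of price[i] + r[k−i].
r[1] = 1
r[2] = 4
r[3] = 9
r[4] = 14
r[5] = 19
r[6] = 24
r[7] = 28
Best is to sell the whole 7-unit piece uncut for 28.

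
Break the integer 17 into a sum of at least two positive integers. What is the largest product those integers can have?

486

Let m[k] be the best product for length k (with at least one cut). For each first piece i, the rest contributes max(k−i, m[k−i]).
Small cases: m[2]=1, m[3]=2, m[4]=4, m[5]=6, m[6]=9, m[7]=12, m[8]=18, m[9]=27.
m[10] = 2·max(8,18) = 2·18 = 36
m[11] = 2·max(9,27) = 2·27 = 54
m[12] = 3·max(9,27) = 3·27 = 81
m[13] = 2·max(11,54) = 2·54 = 108
m[14] = 2·max(12,81) = 2·81 = 162
m[15] = 3·max(12,81) = 3·81 = 243
m[16] = 2·max(14,162) = 2·162 = 324
m[17] = 2·max(15,243) = 2·243 = 486
One optimal split: 3 + 3 + 3 + 3 + 3 + 2; product 3·3·3·3·3·2 = 486.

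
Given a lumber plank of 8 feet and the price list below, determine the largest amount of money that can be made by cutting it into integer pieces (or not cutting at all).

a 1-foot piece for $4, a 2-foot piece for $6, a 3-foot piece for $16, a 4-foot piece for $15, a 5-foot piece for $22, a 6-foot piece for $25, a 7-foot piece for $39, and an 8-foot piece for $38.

Consider every possible first cut. r[k] is the best of p[i]+r[k−i] over all sellable i≤k.
r[1] = 4
r[2] = max(4+4, 6+0) = 8
r[3] = max(4+8, 6+4, 16+0) = 16
r[4] = max(4+16, 6+8, 16+4, 15+0) = 20
r[5] = max(4+20, 6+16, 16+8, 15+4, 22+0) = 24
r[6] = max(4+24, 6+20, 16+16, 15+8, 22+4, 25+0) = 32
r[7] = max(4+32, 6+24, 16+20, …, 25+4, 39+0) = 39
r[8] = max(4+39, 6+32, 16+24, …, 39+4, 38+0) = 43
One optimal cutting: 7 + 1 → $39 + $4 = $43.

43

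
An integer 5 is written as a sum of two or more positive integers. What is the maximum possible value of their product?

6

Define P[k] = max over 1≤i<k of i · max(k−i, P[k−i]); the inner max lets the remainder stay uncut if that's better.
P[2] = 1·max(1,0) = 1·1 = 1
P[3] = max(1·2, 2·1) = 2
P[4] = max(1·3, 2·2, 3·1) = 4
P[5] = max(1·4, 2·3, 3·2, 4·1) = 6
One optimal split: 3 + 2; product 3·2 = 6.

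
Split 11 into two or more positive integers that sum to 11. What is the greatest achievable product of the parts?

54

Define g[k] = max over 1≤i<k of i · max(k−i, g[k−i]); the inner max lets the remainder stay uncut if that's better.
g[2] = 1*max(1,0) = 1*1 = 1
g[3] = max(1*2, 2*1) = 2
g[4] = max(1*3, 2*2, 3*1) = 4
g[5] = max(1*4, 2*3, 3*2, 4*1) = 6
g[6] = max(1*6, 2*4, 3*3, 4*2, 5*1) = 9
g[7] = max(1*9, 2*6, 3*4, 4*3, 5*2, 6*1) = 12
g[8] = max(1*12, 2*9, 3*6, …, 6*2, 7*1) = 18
g[9] = max(1*18, 2*12, 3*9, …, 7*2, 8*1) = 27
g[10] = max(1*27, 2*18, 3*12, …, 8*2, 9*1) = 36
g[11] = max(1*36, 2*27, 3*18, …, 9*2, 10*1) = 54
One optimal split: 3 + 3 + 3 + 2; product 3*3*3*2 = 54.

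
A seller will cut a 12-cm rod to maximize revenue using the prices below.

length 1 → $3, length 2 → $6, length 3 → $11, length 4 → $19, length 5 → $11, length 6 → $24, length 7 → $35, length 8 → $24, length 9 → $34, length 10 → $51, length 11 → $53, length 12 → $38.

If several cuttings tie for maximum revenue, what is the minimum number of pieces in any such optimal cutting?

2

Let r[k] be the best obtainable value from length k. For each k, try every first piece i and keep the best of price[i] + r[k−i].
r[1] = 3
r[2] = max(3+3, 6+0) = 6
r[3] = max(3+6, 6+3, 11+0) = 11
r[4] = max(3+11, 6+6, 11+3, 19+0) = 19
r[5] = max(3+19, 6+11, 11+6, 19+3, 11+0) = 22
r[6] = max(3+22, 6+19, 11+11, 19+6, 11+3, 24+0) = 25
r[7] = max(3+25, 6+22, 11+19, …, 24+3, 35+0) = 35
r[8] = max(3+35, 6+25, 11+22, …, 35+3, 24+0) = 38
r[9] = max(3+38, 6+35, 11+25, …, 24+3, 34+0) = 41
r[10] = max(3+41, 6+38, 11+35, …, 34+3, 51+0) = 51
r[11] = max(3+51, 6+41, 11+38, …, 51+3, 53+0) = 54
r[12] = max(3+54, 6+51, 11+41, …, 53+3, 38+0) = 57
Maximum revenue is $57.
Now minimize piece count subject to staying optimal: for each k, pieces[k] = 1 + min over i with p[i]+r[k−i]=r[k] of pieces[k−i].
pieces[9] = 2
pieces[10] = 1
pieces[11] = 2
pieces[12] = 2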